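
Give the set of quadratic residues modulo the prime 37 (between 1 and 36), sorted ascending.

Square k = 1,…,18 (k and 37−k give the same square):
1²=1, 2²=4, 3²=9, 4²=16, 5²=25, 6²=36, 7²≡12, 8²≡27, 9²≡7, 10²≡26, 11²≡10, 12²≡33, 13²≡21, 14²≡11, 15²≡3, 16²≡34, 17²≡30, 18²≡28 (mod 37).
So the quadratic residues mod 37 are {1, 3, 4, 7, 9, 10, 11, 12, 16, 21, 25, 26, 27, 28, 30, 33, 34, 36}.

1, 3, 4, 7, 9, 10, 11, 12, 16, 21, 25, 26, 27, 28, 30, 33, 34, 36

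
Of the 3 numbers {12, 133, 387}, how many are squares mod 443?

2

(12/443) = +1 → QR.
(133/443) = +1 → QR.
(387/443) = -1 → non-residue.
Total quadratic residues among the 3: 2.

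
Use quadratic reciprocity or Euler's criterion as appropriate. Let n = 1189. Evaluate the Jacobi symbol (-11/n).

First reduce: -11 ≡ 1178 (mod 1189).
Pull out 2: since 1189 ≡ 5 (mod 8), (2/1189) = -1.
Reciprocity: 589 ≡ 1 and 1189 ≡ 1 (mod 4), so (589/1189) = +(1189/589).
Reduce top mod 589: now compute (11/589).
Reciprocity: 11 ≡ 3 and 589 ≡ 1 (mod 4), so (11/589) = +(589/11).
Reduce top mod 11: now compute (6/11).
Pull out 2: since 11 ≡ 3 (mod 8), (2/11) = -1.
Reciprocity: 3 ≡ 3 and 11 ≡ 3 (mod 4), so (3/11) = −(11/3).
Reduce top mod 3: now compute (2/3).
Pull out 2: since 3 ≡ 3 (mod 8), (2/3) = -1.
Reached (1/3) = 1. Collecting the sign flips along the way, the symbol is +1.

1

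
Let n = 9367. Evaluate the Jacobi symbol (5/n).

Reciprocity: 5 ≡ 1 and 9367 ≡ 3 (mod 4), so (5/9367) = +(9367/5).
Reduce top mod 5: now compute (2/5).
Pull out 2: since 5 ≡ 5 (mod 8), (2/5) = -1.
Reached (1/5) = 1. Collecting the sign flips along the way, the symbol is -1.

-1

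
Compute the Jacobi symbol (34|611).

-1

Pull out 2: since 611 ≡ 3 (mod 8), (2/611) = -1.
Reciprocity: 17 ≡ 1 and 611 ≡ 3 (mod 4), so (17/611) = +(611/17).
Reduce top mod 17: now compute (16/17).
Pull out 2^4: since 17 ≡ 1 (mod 8), (2/17) = +1, so (2/17)^4 = +1.
Reached (1/17) = 1. Collecting the sign flips along the way, the symbol is -1.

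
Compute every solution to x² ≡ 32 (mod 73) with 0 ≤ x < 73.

18, 55

73 ≡ 1 (mod 4), so we find a root by search.
Trying successive values, 18² = 324 ≡ 32 (mod 73). The other root is 73 − 18 = 55.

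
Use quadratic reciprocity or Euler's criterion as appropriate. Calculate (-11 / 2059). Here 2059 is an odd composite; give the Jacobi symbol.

First reduce: -11 ≡ 2048 (mod 2059).
Pull out 2^11: since 2059 ≡ 3 (mod 8), (2/2059) = -1, so (2/2059)^11 = -1.
Reached (1/2059) = 1. Collecting the sign flips along the way, the symbol is -1.

-1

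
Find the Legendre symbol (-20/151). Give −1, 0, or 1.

-1

First reduce: -20 ≡ 131 (mod 151).
Reciprocity: 131 ≡ 3 and 151 ≡ 3 (mod 4), so (131/151) = −(151/131).
Reduce top mod 131: now compute (20/131).
Pull out 2^2: since 131 ≡ 3 (mod 8), (2/131) = -1, so (2/131)^2 = +1.
Reciprocity: 5 ≡ 1 and 131 ≡ 3 (mod 4), so (5/131) = +(131/5).
Reduce top mod 5: now compute (1/5).
Reached (1/5) = 1. Collecting the sign flips along the way, the symbol is -1.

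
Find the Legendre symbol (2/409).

Pull out 2: since 409 ≡ 1 (mod 8), (2/409) = +1.
Reached (1/409) = 1. Collecting the sign flips along the way, the symbol is +1.

1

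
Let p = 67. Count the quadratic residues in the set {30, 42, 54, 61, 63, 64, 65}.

3

(30/67) = -1 → non-residue.
(42/67) = -1 → non-residue.
(54/67) = +1 → QR.
(61/67) = -1 → non-residue.
(63/67) = -1 → non-residue.
(64/67) = +1 → QR.
(65/67) = +1 → QR.
Total quadratic residues among the 7: 3.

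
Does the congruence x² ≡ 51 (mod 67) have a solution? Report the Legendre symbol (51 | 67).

-1

Reciprocity: 51 ≡ 3 and 67 ≡ 3 (mod 4), so (51/67) = −(67/51).
Reduce top mod 51: now compute (16/51).
Pull out 2^4: since 51 ≡ 3 (mod 8), (2/51) = -1, so (2/51)^4 = +1.
Reached (1/51) = 1. Collecting the sign flips along the way, the symbol is -1.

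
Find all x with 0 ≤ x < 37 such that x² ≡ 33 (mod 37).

37 ≡ 1 (mod 4), so we find a root by search.
Trying successive values, 12² = 144 ≡ 33 (mod 37). The other root is 37 − 12 = 25.

12, 25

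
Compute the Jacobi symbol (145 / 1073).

0

Reciprocity: 145 ≡ 1 and 1073 ≡ 1 (mod 4), so (145/1073) = +(1073/145).
Reduce top mod 145: now compute (58/145).
Pull out 2: since 145 ≡ 1 (mod 8), (2/145) = +1.
Reciprocity: 29 ≡ 1 and 145 ≡ 1 (mod 4), so (29/145) = +(145/29).
Reduce top mod 29: now compute (0/29).
Top reduces to 0: gcd > 1, so the symbol is 0.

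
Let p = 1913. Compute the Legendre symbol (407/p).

-1

Reciprocity: 407 ≡ 3 and 1913 ≡ 1 (mod 4), so (407/1913) = +(1913/407).
Reduce top mod 407: now compute (285/407).
Reciprocity: 285 ≡ 1 and 407 ≡ 3 (mod 4), so (285/407) = +(407/285).
Reduce top mod 285: now compute (122/285).
Pull out 2: since 285 ≡ 5 (mod 8), (2/285) = -1.
Reciprocity: 61 ≡ 1 and 285 ≡ 1 (mod 4), so (61/285) = +(285/61).
Reduce top mod 61: now compute (41/61).
Reciprocity: 41 ≡ 1 and 61 ≡ 1 (mod 4), so (41/61) = +(61/41).
Reduce top mod 41: now compute (20/41).
Pull out 2^2: since 41 ≡ 1 (mod 8), (2/41) = +1, so (2/41)^2 = +1.
Reciprocity: 5 ≡ 1 and 41 ≡ 1 (mod 4), so (5/41) = +(41/5).
Reduce top mod 5: now compute (1/5).
Reached (1/5) = 1. Collecting the sign flips along the way, the symbol is -1.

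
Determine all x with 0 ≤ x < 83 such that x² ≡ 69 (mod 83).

Since 83 ≡ 3 (mod 4), a square root of 69 is 69^((83+1)/4) = 69^21 mod 83.
Repeated squaring: 69^2≡30, 69^4≡70, 69^8≡3, 69^16≡9 (mod 83).
69^21 = 69^(16+4+1) ≡ 61 (mod 83).
Check: 61² = 3721 ≡ 69 (mod 83). The two roots are 22 and 61.

22, 61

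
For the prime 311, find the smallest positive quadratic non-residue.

11

(2/311) = +1, so 2 is a residue.
(3/311) = +1, so 3 is a residue.
(4/311) = +1, so 4 is a residue.
(5/311) = +1, so 5 is a residue.
(6/311) = +1, so 6 is a residue.
(7/311) = +1, so 7 is a residue.
(8/311) = +1, so 8 is a residue.
(9/311) = +1, so 9 is a residue.
(10/311) = +1, so 10 is a residue.
(11/311) = −1, so 11 is the smallest positive non-residue mod 311.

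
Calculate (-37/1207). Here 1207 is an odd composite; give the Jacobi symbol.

1

First reduce: -37 ≡ 1170 (mod 1207).
Pull out 2: since 1207 ≡ 7 (mod 8), (2/1207) = +1.
Reciprocity: 585 ≡ 1 and 1207 ≡ 3 (mod 4), so (585/1207) = +(1207/585).
Reduce top mod 585: now compute (37/585).
Reciprocity: 37 ≡ 1 and 585 ≡ 1 (mod 4), so (37/585) = +(585/37).
Reduce top mod 37: now compute (30/37).
Pull out 2: since 37 ≡ 5 (mod 8), (2/37) = -1.
Reciprocity: 15 ≡ 3 and 37 ≡ 1 (mod 4), so (15/37) = +(37/15).
Reduce top mod 15: now compute (7/15).
Reciprocity: 7 ≡ 3 and 15 ≡ 3 (mod 4), so (7/15) = −(15/7).
Reduce top mod 7: now compute (1/7).
Reached (1/7) = 1. Collecting the sign flips along the way, the symbol is +1.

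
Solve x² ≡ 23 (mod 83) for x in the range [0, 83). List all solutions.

40, 43

Since 83 ≡ 3 (mod 4), a square root of 23 is 23^((83+1)/4) = 23^21 mod 83.
Repeated squaring: 23^2≡31, 23^4≡48, 23^8≡63, 23^16≡68 (mod 83).
23^21 = 23^(16+4+1) ≡ 40 (mod 83).
Check: 40² = 1600 ≡ 23 (mod 83). The two roots are 40 and 43.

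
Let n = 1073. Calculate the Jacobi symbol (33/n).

Reciprocity: 33 ≡ 1 and 1073 ≡ 1 (mod 4), so (33/1073) = +(1073/33).
Reduce top mod 33: now compute (17/33).
Reciprocity: 17 ≡ 1 and 33 ≡ 1 (mod 4), so (17/33) = +(33/17).
Reduce top mod 17: now compute (16/17).
Pull out 2^4: since 17 ≡ 1 (mod 8), (2/17) = +1, so (2/17)^4 = +1.
Reached (1/17) = 1. Collecting the sign flips along the way, the symbol is +1.

1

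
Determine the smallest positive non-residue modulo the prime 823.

3

(2/823) = +1, so 2 is a residue.
(3/823) = −1, so 3 is the smallest positive non-residue mod 823.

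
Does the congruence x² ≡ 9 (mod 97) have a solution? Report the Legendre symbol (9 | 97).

Euler's criterion: (9/97) ≡ 9^48 (mod 97).
9^2 ≡ 81 (mod 97)
9^4 ≡ 62 (mod 97)
9^8 ≡ 61 (mod 97)
9^16 ≡ 35 (mod 97)
9^32 ≡ 61 (mod 97)
9^48 = 9^(32+16) ≡ 1 (mod 97).
Result is 1, so (9/97) = 1.

1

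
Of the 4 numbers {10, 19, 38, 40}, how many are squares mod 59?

(10/59) = -1 → non-residue.
(19/59) = +1 → QR.
(38/59) = -1 → non-residue.
(40/59) = -1 → non-residue.
Total quadratic residues among the 4: 1.

1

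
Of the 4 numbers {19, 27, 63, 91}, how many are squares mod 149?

(19/149) = +1 → QR.
(27/149) = -1 → non-residue.
(63/149) = +1 → QR.
(91/149) = -1 → non-residue.
Total quadratic residues among the 4: 2.

2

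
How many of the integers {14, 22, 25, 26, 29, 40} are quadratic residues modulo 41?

(14/41) = -1 → non-residue.
(22/41) = -1 → non-residue.
(25/41) = +1 → QR.
(26/41) = -1 → non-residue.
(29/41) = -1 → non-residue.
(40/41) = +1 → QR.
Total quadratic residues among the 6: 2.

2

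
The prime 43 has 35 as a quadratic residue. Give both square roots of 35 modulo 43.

Since 43 ≡ 3 (mod 4), a square root of 35 is 35^((43+1)/4) = 35^11 mod 43.
Repeated squaring: 35^2≡21, 35^4≡11, 35^8≡35 (mod 43).
35^11 = 35^(8+2+1) ≡ 11 (mod 43).
Check: 11² = 121 ≡ 35 (mod 43). The two roots are 11 and 32.

11, 32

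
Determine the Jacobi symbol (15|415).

Reciprocity: 15 ≡ 3 and 415 ≡ 3 (mod 4), so (15/415) = −(415/15).
Reduce top mod 15: now compute (10/15).
Pull out 2: since 15 ≡ 7 (mod 8), (2/15) = +1.
Reciprocity: 5 ≡ 1 and 15 ≡ 3 (mod 4), so (5/15) = +(15/5).
Reduce top mod 5: now compute (0/5).
Top reduces to 0: gcd > 1, so the symbol is 0.

0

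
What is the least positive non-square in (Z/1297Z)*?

(2/1297) = +1, so 2 is a residue.
(3/1297) = +1, so 3 is a residue.
(4/1297) = +1, so 4 is a residue.
(5/1297) = −1, so 5 is the smallest positive non-residue mod 1297.

5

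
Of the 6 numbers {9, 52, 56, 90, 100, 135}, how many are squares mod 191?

(9/191) = +1 → QR.
(52/191) = +1 → QR.
(56/191) = -1 → non-residue.
(90/191) = +1 → QR.
(100/191) = +1 → QR.
(135/191) = +1 → QR.
Total quadratic residues among the 6: 5.

5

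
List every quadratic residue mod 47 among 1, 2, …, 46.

Square k = 1,…,23 (k and 47−k give the same square):
1²=1, 2²=4, 3²=9, 4²=16, 5²=25, 6²=36, 7²≡2, 8²≡17, 9²≡34, 10²≡6, 11²≡27, 12²≡3, 13²≡28, 14²≡8, 15²≡37, 16²≡21, 17²≡7, 18²≡42, 19²≡32, 20²≡24, 21²≡18, 22²≡14, 23²≡12 (mod 47).
So the quadratic residues mod 47 are {1, 2, 3, 4, 6, 7, 8, 9, 12, 14, 16, 17, 18, 21, 24, 25, 27, 28, 32, 34, 36, 37, 42}.

1 2 3 4 6 7 8 9 12 14 16 17 18 21 24 25 27 28 32 34 36 37 42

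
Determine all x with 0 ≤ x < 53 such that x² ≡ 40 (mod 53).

53 ≡ 1 (mod 4), so we find a root by search.
Trying successive values, 26² = 676 ≡ 40 (mod 53). The other root is 53 − 26 = 27.

26, 27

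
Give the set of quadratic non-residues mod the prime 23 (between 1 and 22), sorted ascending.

Square k = 1,…,11 (k and 23−k give the same square):
1²=1, 2²=4, 3²=9, 4²=16, 5²≡2, 6²≡13, 7²≡3, 8²≡18, 9²≡12, 10²≡8, 11²≡6 (mod 23).
The residues are {1, 2, 3, 4, 6, 8, 9, 12, 13, 16, 18}; the non-residues are the remaining 11 nonzero classes.

5,7,10,11,14,15,17,19,20,21,22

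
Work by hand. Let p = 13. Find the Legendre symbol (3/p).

1

Reciprocity: 3 ≡ 3 and 13 ≡ 1 (mod 4), so (3/13) = +(13/3).
Reduce top mod 3: now compute (1/3).
Reached (1/3) = 1. Collecting the sign flips along the way, the symbol is +1.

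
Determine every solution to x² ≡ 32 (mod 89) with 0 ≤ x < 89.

89 ≡ 1 (mod 4), so we find a root by search.
Trying successive values, 11² = 121 ≡ 32 (mod 89). The other root is 89 − 11 = 78.

11, 78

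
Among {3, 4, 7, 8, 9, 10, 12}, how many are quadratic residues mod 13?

(3/13) = +1 → QR.
(4/13) = +1 → QR.
(7/13) = -1 → non-residue.
(8/13) = -1 → non-residue.
(9/13) = +1 → QR.
(10/13) = +1 → QR.
(12/13) = +1 → QR.
Total quadratic residues among the 7: 5.

5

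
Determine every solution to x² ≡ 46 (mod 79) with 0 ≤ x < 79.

21, 58

Since 79 ≡ 3 (mod 4), a square root of 46 is 46^((79+1)/4) = 46^20 mod 79.
Repeated squaring: 46^2≡62, 46^4≡52, 46^8≡18, 46^16≡8 (mod 79).
46^20 = 46^(16+4) ≡ 21 (mod 79).
Check: 21² = 441 ≡ 46 (mod 79). The two roots are 21 and 58.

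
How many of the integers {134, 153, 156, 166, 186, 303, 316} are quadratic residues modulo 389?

(134/389) = -1 → non-residue.
(153/389) = +1 → QR.
(156/389) = -1 → non-residue.
(166/389) = +1 → QR.
(186/389) = -1 → non-residue.
(303/389) = +1 → QR.
(316/389) = +1 → QR.
Total quadratic residues among the 7: 4.

4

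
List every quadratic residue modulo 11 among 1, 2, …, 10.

Square k = 1,…,5 (k and 11−k give the same square):
1²=1, 2²=4, 3²=9, 4²≡5, 5²≡3 (mod 11).
So the quadratic residues mod 11 are {1, 3, 4, 5, 9}.

1 3 4 5 9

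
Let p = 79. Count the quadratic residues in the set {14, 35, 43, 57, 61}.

0

(14/79) = -1 → non-residue.
(35/79) = -1 → non-residue.
(43/79) = -1 → non-residue.
(57/79) = -1 → non-residue.
(61/79) = -1 → non-residue.
Total quadratic residues among the 5: 0.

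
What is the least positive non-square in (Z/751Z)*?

3

(2/751) = +1, so 2 is a residue.
(3/751) = −1, so 3 is the smallest positive non-residue mod 751.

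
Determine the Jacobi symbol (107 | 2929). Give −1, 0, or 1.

Reciprocity: 107 ≡ 3 and 2929 ≡ 1 (mod 4), so (107/2929) = +(2929/107).
Reduce top mod 107: now compute (40/107).
Pull out 2^3: since 107 ≡ 3 (mod 8), (2/107) = -1, so (2/107)^3 = -1.
Reciprocity: 5 ≡ 1 and 107 ≡ 3 (mod 4), so (5/107) = +(107/5).
Reduce top mod 5: now compute (2/5).
Pull out 2: since 5 ≡ 5 (mod 8), (2/5) = -1.
Reached (1/5) = 1. Collecting the sign flips along the way, the symbol is +1.

1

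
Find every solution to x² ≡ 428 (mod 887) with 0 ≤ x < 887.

Since 887 ≡ 3 (mod 4), a square root of 428 is 428^((887+1)/4) = 428^222 mod 887.
Repeated squaring: 428^2≡462, 428^4≡564, 428^8≡550, 428^16≡33, 428^32≡202, 428^64≡2, 428^128≡4 (mod 887).
428^222 = 428^(128+64+16+8+4+2) ≡ 399 (mod 887).
Check: 399² = 159201 ≡ 428 (mod 887). The two roots are 399 and 488.

399, 488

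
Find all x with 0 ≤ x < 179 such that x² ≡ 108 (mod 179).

Since 179 ≡ 3 (mod 4), a square root of 108 is 108^((179+1)/4) = 108^45 mod 179.
Repeated squaring: 108^2≡29, 108^4≡125, 108^8≡52, 108^16≡19, 108^32≡3 (mod 179).
108^45 = 108^(32+8+4+1) ≡ 65 (mod 179).
Check: 65² = 4225 ≡ 108 (mod 179). The two roots are 65 and 114.

65, 114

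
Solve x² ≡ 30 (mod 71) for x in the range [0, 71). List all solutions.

32, 39

Since 71 ≡ 3 (mod 4), a square root of 30 is 30^((71+1)/4) = 30^18 mod 71.
Repeated squaring: 30^2≡48, 30^4≡32, 30^8≡30, 30^16≡48 (mod 71).
30^18 = 30^(16+2) ≡ 32 (mod 71).
Check: 32² = 1024 ≡ 30 (mod 71). The two roots are 32 and 39.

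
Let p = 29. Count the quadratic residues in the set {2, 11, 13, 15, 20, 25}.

3

(2/29) = -1 → non-residue.
(11/29) = -1 → non-residue.
(13/29) = +1 → QR.
(15/29) = -1 → non-residue.
(20/29) = +1 → QR.
(25/29) = +1 → QR.
Total quadratic residues among the 6: 3.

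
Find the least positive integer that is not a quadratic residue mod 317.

2

(2/317) = −1, so 2 is the smallest positive non-residue mod 317.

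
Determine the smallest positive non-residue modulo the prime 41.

3

(2/41) = +1, so 2 is a residue.
(3/41) = −1, so 3 is the smallest positive non-residue mod 41.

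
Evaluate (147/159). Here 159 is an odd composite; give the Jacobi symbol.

Reciprocity: 147 ≡ 3 and 159 ≡ 3 (mod 4), so (147/159) = −(159/147).
Reduce top mod 147: now compute (12/147).
Pull out 2^2: since 147 ≡ 3 (mod 8), (2/147) = -1, so (2/147)^2 = +1.
Reciprocity: 3 ≡ 3 and 147 ≡ 3 (mod 4), so (3/147) = −(147/3).
Reduce top mod 3: now compute (0/3).
Top reduces to 0: gcd > 1, so the symbol is 0.

0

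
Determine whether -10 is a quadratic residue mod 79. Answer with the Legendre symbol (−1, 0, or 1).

Euler's criterion: (-10/79) ≡ 69^39 (mod 79).
69^2 ≡ 21 (mod 79)
69^4 ≡ 46 (mod 79)
69^8 ≡ 62 (mod 79)
69^16 ≡ 52 (mod 79)
69^32 ≡ 18 (mod 79)
69^39 = 69^(32+4+2+1) ≡ 78 (mod 79).
Result is 78 ≡ −1, so (-10/79) = −1.

-1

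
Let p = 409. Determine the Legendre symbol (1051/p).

-1

First reduce: 1051 ≡ 233 (mod 409).
Reciprocity: 233 ≡ 1 and 409 ≡ 1 (mod 4), so (233/409) = +(409/233).
Reduce top mod 233: now compute (176/233).
Pull out 2^4: since 233 ≡ 1 (mod 8), (2/233) = +1, so (2/233)^4 = +1.
Reciprocity: 11 ≡ 3 and 233 ≡ 1 (mod 4), so (11/233) = +(233/11).
Reduce top mod 11: now compute (2/11).
Pull out 2: since 11 ≡ 3 (mod 8), (2/11) = -1.
Reached (1/11) = 1. Collecting the sign flips along the way, the symbol is -1.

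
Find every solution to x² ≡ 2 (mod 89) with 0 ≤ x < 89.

89 ≡ 1 (mod 4), so we find a root by search.
Trying successive values, 25² = 625 ≡ 2 (mod 89). The other root is 89 − 25 = 64.

25, 64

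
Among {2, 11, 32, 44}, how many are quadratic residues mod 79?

4

(2/79) = +1 → QR.
(11/79) = +1 → QR.
(32/79) = +1 → QR.
(44/79) = +1 → QR.
Total quadratic residues among the 4: 4.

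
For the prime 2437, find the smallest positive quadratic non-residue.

2

(2/2437) = −1, so 2 is the smallest positive non-residue mod 2437.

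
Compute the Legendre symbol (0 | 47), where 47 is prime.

0

Top reduces to 0: gcd > 1, so the symbol is 0.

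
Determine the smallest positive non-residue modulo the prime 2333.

2

(2/2333) = −1, so 2 is the smallest positive non-residue mod 2333.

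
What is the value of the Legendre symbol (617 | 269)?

First reduce: 617 ≡ 79 (mod 269).
Reciprocity: 79 ≡ 3 and 269 ≡ 1 (mod 4), so (79/269) = +(269/79).
Reduce top mod 79: now compute (32/79).
Pull out 2^5: since 79 ≡ 7 (mod 8), (2/79) = +1, so (2/79)^5 = +1.
Reached (1/79) = 1. Collecting the sign flips along the way, the symbol is +1.

1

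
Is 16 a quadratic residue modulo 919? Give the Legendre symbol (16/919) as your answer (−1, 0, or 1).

1

Euler's criterion: (16/919) ≡ 16^459 (mod 919).
16^2 ≡ 256 (mod 919)
16^4 ≡ 287 (mod 919)
16^8 ≡ 578 (mod 919)
16^16 ≡ 487 (mod 919)
16^32 ≡ 67 (mod 919)
16^64 ≡ 813 (mod 919)
16^128 ≡ 208 (mod 919)
16^256 ≡ 71 (mod 919)
16^459 = 16^(256+128+64+8+2+1) ≡ 1 (mod 919).
Result is 1, so (16/919) = 1.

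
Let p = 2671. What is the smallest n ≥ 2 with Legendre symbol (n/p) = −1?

(2/2671) = +1, so 2 is a residue.
(3/2671) = −1, so 3 is the smallest positive non-residue mod 2671.

3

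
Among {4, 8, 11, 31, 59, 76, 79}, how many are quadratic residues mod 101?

4

(4/101) = +1 → QR.
(8/101) = -1 → non-residue.
(11/101) = -1 → non-residue.
(31/101) = +1 → QR.
(59/101) = -1 → non-residue.
(76/101) = +1 → QR.
(79/101) = +1 → QR.
Total quadratic residues among the 7: 4.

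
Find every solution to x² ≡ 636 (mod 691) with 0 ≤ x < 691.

Since 691 ≡ 3 (mod 4), a square root of 636 is 636^((691+1)/4) = 636^173 mod 691.
Repeated squaring: 636^2≡261, 636^4≡403, 636^8≡24, 636^16≡576, 636^32≡96, 636^64≡233, 636^128≡391 (mod 691).
636^173 = 636^(128+32+8+4+1) ≡ 235 (mod 691).
Check: 235² = 55225 ≡ 636 (mod 691). The two roots are 235 and 456.

235, 456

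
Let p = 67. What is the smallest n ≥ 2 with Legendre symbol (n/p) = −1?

(2/67) = −1, so 2 is the smallest positive non-residue mod 67.

2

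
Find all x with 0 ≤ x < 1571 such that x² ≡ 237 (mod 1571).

Since 1571 ≡ 3 (mod 4), a square root of 237 is 237^((1571+1)/4) = 237^393 mod 1571.
Repeated squaring: 237^2≡1184, 237^4≡524, 237^8≡1222, 237^16≡834, 237^32≡1174, 237^64≡509, 237^128≡1437, 237^256≡675 (mod 1571).
237^393 = 237^(256+128+8+1) ≡ 1357 (mod 1571).
Check: 1357² = 1841449 ≡ 237 (mod 1571). The two roots are 214 and 1357.

214, 1357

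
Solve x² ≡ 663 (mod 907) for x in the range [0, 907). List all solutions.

356, 551

Since 907 ≡ 3 (mod 4), a square root of 663 is 663^((907+1)/4) = 663^227 mod 907.
Repeated squaring: 663^2≡581, 663^4≡157, 663^8≡160, 663^16≡204, 663^32≡801, 663^64≡352, 663^128≡552 (mod 907).
663^227 = 663^(128+64+32+2+1) ≡ 356 (mod 907).
Check: 356² = 126736 ≡ 663 (mod 907). The two roots are 356 and 551.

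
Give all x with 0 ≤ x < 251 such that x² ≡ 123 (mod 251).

25, 226

Since 251 ≡ 3 (mod 4), a square root of 123 is 123^((251+1)/4) = 123^63 mod 251.
Repeated squaring: 123^2≡69, 123^4≡243, 123^8≡64, 123^16≡80, 123^32≡125 (mod 251).
123^63 = 123^(32+16+8+4+2+1) ≡ 25 (mod 251).
Check: 25² = 625 ≡ 123 (mod 251). The two roots are 25 and 226.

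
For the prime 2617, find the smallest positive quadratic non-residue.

(2/2617) = +1, so 2 is a residue.
(3/2617) = +1, so 3 is a residue.
(4/2617) = +1, so 4 is a residue.
(5/2617) = −1, so 5 is the smallest positive non-residue mod 2617.

5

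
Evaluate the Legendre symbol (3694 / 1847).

First reduce: 3694 ≡ 0 (mod 1847).
Top reduces to 0: gcd > 1, so the symbol is 0.

0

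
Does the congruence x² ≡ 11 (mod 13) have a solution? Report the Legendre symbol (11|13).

-1

Euler's criterion: (11/13) ≡ 11^6 (mod 13).
11^2 ≡ 4 (mod 13)
11^4 ≡ 3 (mod 13)
11^6 = 11^(4+2) ≡ 12 (mod 13).
Result is 12 ≡ −1, so (11/13) = −1.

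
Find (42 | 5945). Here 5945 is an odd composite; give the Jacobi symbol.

Pull out 2: since 5945 ≡ 1 (mod 8), (2/5945) = +1.
Reciprocity: 21 ≡ 1 and 5945 ≡ 1 (mod 4), so (21/5945) = +(5945/21).
Reduce top mod 21: now compute (2/21).
Pull out 2: since 21 ≡ 5 (mod 8), (2/21) = -1.
Reached (1/21) = 1. Collecting the sign flips along the way, the symbol is -1.

-1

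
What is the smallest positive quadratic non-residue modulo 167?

(2/167) = +1, so 2 is a residue.
(3/167) = +1, so 3 is a residue.
(4/167) = +1, so 4 is a residue.
(5/167) = −1, so 5 is the smallest positive non-residue mod 167.

5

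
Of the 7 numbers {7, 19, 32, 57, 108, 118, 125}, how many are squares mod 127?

2

(7/127) = -1 → non-residue.
(19/127) = +1 → QR.
(32/127) = +1 → QR.
(57/127) = -1 → non-residue.
(108/127) = -1 → non-residue.
(118/127) = -1 → non-residue.
(125/127) = -1 → non-residue.
Total quadratic residues among the 7: 2.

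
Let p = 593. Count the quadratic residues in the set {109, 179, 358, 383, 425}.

(109/593) = +1 → QR.
(179/593) = +1 → QR.
(358/593) = +1 → QR.
(383/593) = -1 → non-residue.
(425/593) = +1 → QR.
Total quadratic residues among the 5: 4.

4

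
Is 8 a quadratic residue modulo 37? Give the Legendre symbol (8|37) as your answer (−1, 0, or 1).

-1

Pull out 2^3: since 37 ≡ 5 (mod 8), (2/37) = -1, so (2/37)^3 = -1.
Reached (1/37) = 1. Collecting the sign flips along the way, the symbol is -1.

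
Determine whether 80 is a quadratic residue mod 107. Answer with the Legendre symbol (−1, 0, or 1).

-1

Euler's criterion: (80/107) ≡ 80^53 (mod 107).
80^2 ≡ 87 (mod 107)
80^4 ≡ 79 (mod 107)
80^8 ≡ 35 (mod 107)
80^16 ≡ 48 (mod 107)
80^32 ≡ 57 (mod 107)
80^53 = 80^(32+16+4+1) ≡ 106 (mod 107).
Result is 106 ≡ −1, so (80/107) = −1.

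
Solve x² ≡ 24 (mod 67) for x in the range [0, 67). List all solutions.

Since 67 ≡ 3 (mod 4), a square root of 24 is 24^((67+1)/4) = 24^17 mod 67.
Repeated squaring: 24^2≡40, 24^4≡59, 24^8≡64, 24^16≡9 (mod 67).
24^17 = 24^(16+1) ≡ 15 (mod 67).
Check: 15² = 225 ≡ 24 (mod 67). The two roots are 15 and 52.

15, 52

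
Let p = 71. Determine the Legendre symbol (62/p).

Euler's criterion: (62/71) ≡ 62^35 (mod 71).
62^2 ≡ 10 (mod 71)
62^4 ≡ 29 (mod 71)
62^8 ≡ 60 (mod 71)
62^16 ≡ 50 (mod 71)
62^32 ≡ 15 (mod 71)
62^35 = 62^(32+2+1) ≡ 70 (mod 71).
Result is 70 ≡ −1, so (62/71) = −1.

-1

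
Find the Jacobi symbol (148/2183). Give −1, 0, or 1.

Pull out 2^2: since 2183 ≡ 7 (mod 8), (2/2183) = +1, so (2/2183)^2 = +1.
Reciprocity: 37 ≡ 1 and 2183 ≡ 3 (mod 4), so (37/2183) = +(2183/37).
Reduce top mod 37: now compute (0/37).
Top reduces to 0: gcd > 1, so the symbol is 0.

0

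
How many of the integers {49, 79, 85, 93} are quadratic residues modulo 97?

(49/97) = +1 → QR.
(79/97) = +1 → QR.
(85/97) = +1 → QR.
(93/97) = +1 → QR.
Total quadratic residues among the 4: 4.

4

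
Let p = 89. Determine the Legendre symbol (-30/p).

First reduce: -30 ≡ 59 (mod 89).
Reciprocity: 59 ≡ 3 and 89 ≡ 1 (mod 4), so (59/89) = +(89/59).
Reduce top mod 59: now compute (30/59).
Pull out 2: since 59 ≡ 3 (mod 8), (2/59) = -1.
Reciprocity: 15 ≡ 3 and 59 ≡ 3 (mod 4), so (15/59) = −(59/15).
Reduce top mod 15: now compute (14/15).
Pull out 2: since 15 ≡ 7 (mod 8), (2/15) = +1.
Reciprocity: 7 ≡ 3 and 15 ≡ 3 (mod 4), so (7/15) = −(15/7).
Reduce top mod 7: now compute (1/7).
Reached (1/7) = 1. Collecting the sign flips along the way, the symbol is -1.

-1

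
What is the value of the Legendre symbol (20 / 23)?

-1

Pull out 2^2: since 23 ≡ 7 (mod 8), (2/23) = +1, so (2/23)^2 = +1.
Reciprocity: 5 ≡ 1 and 23 ≡ 3 (mod 4), so (5/23) = +(23/5).
Reduce top mod 5: now compute (3/5).
Reciprocity: 3 ≡ 3 and 5 ≡ 1 (mod 4), so (3/5) = +(5/3).
Reduce top mod 3: now compute (2/3).
Pull out 2: since 3 ≡ 3 (mod 8), (2/3) = -1.
Reached (1/3) = 1. Collecting the sign flips along the way, the symbol is -1.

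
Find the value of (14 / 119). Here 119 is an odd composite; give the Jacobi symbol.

Pull out 2: since 119 ≡ 7 (mod 8), (2/119) = +1.
Reciprocity: 7 ≡ 3 and 119 ≡ 3 (mod 4), so (7/119) = −(119/7).
Reduce top mod 7: now compute (0/7).
Top reduces to 0: gcd > 1, so the symbol is 0.

0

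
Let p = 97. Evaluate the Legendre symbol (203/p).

1

Euler's criterion: (203/97) ≡ 9^48 (mod 97).
9^2 ≡ 81 (mod 97)
9^4 ≡ 62 (mod 97)
9^8 ≡ 61 (mod 97)
9^16 ≡ 35 (mod 97)
9^32 ≡ 61 (mod 97)
9^48 = 9^(32+16) ≡ 1 (mod 97).
Result is 1, so (203/97) = 1.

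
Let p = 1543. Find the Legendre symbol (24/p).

Pull out 2^3: since 1543 ≡ 7 (mod 8), (2/1543) = +1, so (2/1543)^3 = +1.
Reciprocity: 3 ≡ 3 and 1543 ≡ 3 (mod 4), so (3/1543) = −(1543/3).
Reduce top mod 3: now compute (1/3).
Reached (1/3) = 1. Collecting the sign flips along the way, the symbol is -1.

-1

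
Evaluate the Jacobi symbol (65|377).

Reciprocity: 65 ≡ 1 and 377 ≡ 1 (mod 4), so (65/377) = +(377/65).
Reduce top mod 65: now compute (52/65).
Pull out 2^2: since 65 ≡ 1 (mod 8), (2/65) = +1, so (2/65)^2 = +1.
Reciprocity: 13 ≡ 1 and 65 ≡ 1 (mod 4), so (13/65) = +(65/13).
Reduce top mod 13: now compute (0/13).
Top reduces to 0: gcd > 1, so the symbol is 0.

0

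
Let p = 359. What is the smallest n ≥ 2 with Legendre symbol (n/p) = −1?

(2/359) = +1, so 2 is a residue.
(3/359) = +1, so 3 is a residue.
(4/359) = +1, so 4 is a residue.
(5/359) = +1, so 5 is a residue.
(6/359) = +1, so 6 is a residue.
(7/359) = −1, so 7 is the smallest positive non-residue mod 359.

7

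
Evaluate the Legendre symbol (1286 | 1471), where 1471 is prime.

-1

Pull out 2: since 1471 ≡ 7 (mod 8), (2/1471) = +1.
Reciprocity: 643 ≡ 3 and 1471 ≡ 3 (mod 4), so (643/1471) = −(1471/643).
Reduce top mod 643: now compute (185/643).
Reciprocity: 185 ≡ 1 and 643 ≡ 3 (mod 4), so (185/643) = +(643/185).
Reduce top mod 185: now compute (88/185).
Pull out 2^3: since 185 ≡ 1 (mod 8), (2/185) = +1, so (2/185)^3 = +1.
Reciprocity: 11 ≡ 3 and 185 ≡ 1 (mod 4), so (11/185) = +(185/11).
Reduce top mod 11: now compute (9/11).
Reciprocity: 9 ≡ 1 and 11 ≡ 3 (mod 4), so (9/11) = +(11/9).
Reduce top mod 9: now compute (2/9).
Pull out 2: since 9 ≡ 1 (mod 8), (2/9) = +1.
Reached (1/9) = 1. Collecting the sign flips along the way, the symbol is -1.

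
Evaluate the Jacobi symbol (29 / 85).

-1

Reciprocity: 29 ≡ 1 and 85 ≡ 1 (mod 4), so (29/85) = +(85/29).
Reduce top mod 29: now compute (27/29).
Reciprocity: 27 ≡ 3 and 29 ≡ 1 (mod 4), so (27/29) = +(29/27).
Reduce top mod 27: now compute (2/27).
Pull out 2: since 27 ≡ 3 (mod 8), (2/27) = -1.
Reached (1/27) = 1. Collecting the sign flips along the way, the symbol is -1.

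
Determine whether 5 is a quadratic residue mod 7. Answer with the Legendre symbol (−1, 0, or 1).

Reciprocity: 5 ≡ 1 and 7 ≡ 3 (mod 4), so (5/7) = +(7/5).
Reduce top mod 5: now compute (2/5).
Pull out 2: since 5 ≡ 5 (mod 8), (2/5) = -1.
Reached (1/5) = 1. Collecting the sign flips along the way, the symbol is -1.

-1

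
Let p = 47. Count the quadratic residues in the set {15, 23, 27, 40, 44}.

(15/47) = -1 → non-residue.
(23/47) = -1 → non-residue.
(27/47) = +1 → QR.
(40/47) = -1 → non-residue.
(44/47) = -1 → non-residue.
Total quadratic residues among the 5: 1.

1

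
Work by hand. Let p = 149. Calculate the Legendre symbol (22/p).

Pull out 2: since 149 ≡ 5 (mod 8), (2/149) = -1.
Reciprocity: 11 ≡ 3 and 149 ≡ 1 (mod 4), so (11/149) = +(149/11).
Reduce top mod 11: now compute (6/11).
Pull out 2: since 11 ≡ 3 (mod 8), (2/11) = -1.
Reciprocity: 3 ≡ 3 and 11 ≡ 3 (mod 4), so (3/11) = −(11/3).
Reduce top mod 3: now compute (2/3).
Pull out 2: since 3 ≡ 3 (mod 8), (2/3) = -1.
Reached (1/3) = 1. Collecting the sign flips along the way, the symbol is +1.

1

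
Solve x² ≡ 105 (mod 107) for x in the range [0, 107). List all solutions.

Since 107 ≡ 3 (mod 4), a square root of 105 is 105^((107+1)/4) = 105^27 mod 107.
Repeated squaring: 105^2≡4, 105^4≡16, 105^8≡42, 105^16≡52 (mod 107).
105^27 = 105^(16+8+2+1) ≡ 76 (mod 107).
Check: 76² = 5776 ≡ 105 (mod 107). The two roots are 31 and 76.

31, 76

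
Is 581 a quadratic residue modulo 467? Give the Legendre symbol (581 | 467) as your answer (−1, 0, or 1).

1

Euler's criterion: (581/467) ≡ 114^233 (mod 467).
114^2 ≡ 387 (mod 467)
114^4 ≡ 329 (mod 467)
114^8 ≡ 364 (mod 467)
114^16 ≡ 335 (mod 467)
114^32 ≡ 145 (mod 467)
114^64 ≡ 10 (mod 467)
114^128 ≡ 100 (mod 467)
114^233 = 114^(128+64+32+8+1) ≡ 1 (mod 467).
Result is 1, so (581/467) = 1.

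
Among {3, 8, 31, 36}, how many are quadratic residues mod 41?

(3/41) = -1 → non-residue.
(8/41) = +1 → QR.
(31/41) = +1 → QR.
(36/41) = +1 → QR.
Total quadratic residues among the 4: 3.

3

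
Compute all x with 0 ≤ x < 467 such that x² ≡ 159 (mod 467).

227, 240

Since 467 ≡ 3 (mod 4), a square root of 159 is 159^((467+1)/4) = 159^117 mod 467.
Repeated squaring: 159^2≡63, 159^4≡233, 159^8≡117, 159^16≡146, 159^32≡301, 159^64≡3 (mod 467).
159^117 = 159^(64+32+16+4+1) ≡ 227 (mod 467).
Check: 227² = 51529 ≡ 159 (mod 467). The two roots are 227 and 240.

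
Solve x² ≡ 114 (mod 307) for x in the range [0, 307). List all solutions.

81, 226

Since 307 ≡ 3 (mod 4), a square root of 114 is 114^((307+1)/4) = 114^77 mod 307.
Repeated squaring: 114^2≡102, 114^4≡273, 114^8≡235, 114^16≡272, 114^32≡304, 114^64≡9 (mod 307).
114^77 = 114^(64+8+4+1) ≡ 81 (mod 307).
Check: 81² = 6561 ≡ 114 (mod 307). The two roots are 81 and 226.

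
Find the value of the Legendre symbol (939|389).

First reduce: 939 ≡ 161 (mod 389).
Reciprocity: 161 ≡ 1 and 389 ≡ 1 (mod 4), so (161/389) = +(389/161).
Reduce top mod 161: now compute (67/161).
Reciprocity: 67 ≡ 3 and 161 ≡ 1 (mod 4), so (67/161) = +(161/67).
Reduce top mod 67: now compute (27/67).
Reciprocity: 27 ≡ 3 and 67 ≡ 3 (mod 4), so (27/67) = −(67/27).
Reduce top mod 27: now compute (13/27).
Reciprocity: 13 ≡ 1 and 27 ≡ 3 (mod 4), so (13/27) = +(27/13).
Reduce top mod 13: now compute (1/13).
Reached (1/13) = 1. Collecting the sign flips along the way, the symbol is -1.

-1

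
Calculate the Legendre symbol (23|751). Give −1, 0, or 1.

1

Reciprocity: 23 ≡ 3 and 751 ≡ 3 (mod 4), so (23/751) = −(751/23).
Reduce top mod 23: now compute (15/23).
Reciprocity: 15 ≡ 3 and 23 ≡ 3 (mod 4), so (15/23) = −(23/15).
Reduce top mod 15: now compute (8/15).
Pull out 2^3: since 15 ≡ 7 (mod 8), (2/15) = +1, so (2/15)^3 = +1.
Reached (1/15) = 1. Collecting the sign flips along the way, the symbol is +1.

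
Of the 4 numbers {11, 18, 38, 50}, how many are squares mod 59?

0

(11/59) = -1 → non-residue.
(18/59) = -1 → non-residue.
(38/59) = -1 → non-residue.
(50/59) = -1 → non-residue.
Total quadratic residues among the 4: 0.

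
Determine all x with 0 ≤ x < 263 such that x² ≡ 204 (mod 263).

97, 166

Since 263 ≡ 3 (mod 4), a square root of 204 is 204^((263+1)/4) = 204^66 mod 263.
Repeated squaring: 204^2≡62, 204^4≡162, 204^8≡207, 204^16≡243, 204^32≡137, 204^64≡96 (mod 263).
204^66 = 204^(64+2) ≡ 166 (mod 263).
Check: 166² = 27556 ≡ 204 (mod 263). The two roots are 97 and 166.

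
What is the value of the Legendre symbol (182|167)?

Euler's criterion: (182/167) ≡ 15^83 (mod 167).
15^2 ≡ 58 (mod 167)
15^4 ≡ 24 (mod 167)
15^8 ≡ 75 (mod 167)
15^16 ≡ 114 (mod 167)
15^32 ≡ 137 (mod 167)
15^64 ≡ 65 (mod 167)
15^83 = 15^(64+16+2+1) ≡ 166 (mod 167).
Result is 166 ≡ −1, so (182/167) = −1.

-1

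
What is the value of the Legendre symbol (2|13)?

Euler's criterion: (2/13) ≡ 2^6 (mod 13).
2^2 ≡ 4 (mod 13)
2^4 ≡ 3 (mod 13)
2^6 = 2^(4+2) ≡ 12 (mod 13).
Result is 12 ≡ −1, so (2/13) = −1.

-1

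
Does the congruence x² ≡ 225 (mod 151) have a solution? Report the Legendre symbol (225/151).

1

Euler's criterion: (225/151) ≡ 74^75 (mod 151).
74^2 ≡ 40 (mod 151)
74^4 ≡ 90 (mod 151)
74^8 ≡ 97 (mod 151)
74^16 ≡ 47 (mod 151)
74^32 ≡ 95 (mod 151)
74^64 ≡ 116 (mod 151)
74^75 = 74^(64+8+2+1) ≡ 1 (mod 151).
Result is 1, so (225/151) = 1.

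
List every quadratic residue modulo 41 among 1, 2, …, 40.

Square k = 1,…,20 (k and 41−k give the same square):
1²=1, 2²=4, 3²=9, 4²=16, 5²=25, 6²=36, 7²≡8, 8²≡23, 9²≡40, 10²≡18, 11²≡39, 12²≡21, 13²≡5, 14²≡32, 15²≡20, 16²≡10, 17²≡2, 18²≡37, 19²≡33, 20²≡31 (mod 41).
So the quadratic residues mod 41 are {1, 2, 4, 5, 8, 9, 10, 16, 18, 20, 21, 23, 25, 31, 32, 33, 36, 37, 39, 40}.

1,2,4,5,8,9,10,16,18,20,21,23,25,31,32,33,36,37,39,40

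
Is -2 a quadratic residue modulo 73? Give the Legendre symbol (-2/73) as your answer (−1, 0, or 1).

Euler's criterion: (-2/73) ≡ 71^36 (mod 73).
71^2 ≡ 4 (mod 73)
71^4 ≡ 16 (mod 73)
71^8 ≡ 37 (mod 73)
71^16 ≡ 55 (mod 73)
71^32 ≡ 32 (mod 73)
71^36 = 71^(32+4) ≡ 1 (mod 73).
Result is 1, so (-2/73) = 1.

1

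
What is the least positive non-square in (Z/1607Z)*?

5

(2/1607) = +1, so 2 is a residue.
(3/1607) = +1, so 3 is a residue.
(4/1607) = +1, so 4 is a residue.
(5/1607) = −1, so 5 is the smallest positive non-residue mod 1607.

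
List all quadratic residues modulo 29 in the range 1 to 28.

1,4,5,6,7,9,13,16,20,22,23,24,25,28

Square k = 1,…,14 (k and 29−k give the same square):
1²=1, 2²=4, 3²=9, 4²=16, 5²=25, 6²≡7, 7²≡20, 8²≡6, 9²≡23, 10²≡13, 11²≡5, 12²≡28, 13²≡24, 14²≡22 (mod 29).
So the quadratic residues mod 29 are {1, 4, 5, 6, 7, 9, 13, 16, 20, 22, 23, 24, 25, 28}.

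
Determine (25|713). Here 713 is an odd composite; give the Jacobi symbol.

Reciprocity: 25 ≡ 1 and 713 ≡ 1 (mod 4), so (25/713) = +(713/25).
Reduce top mod 25: now compute (13/25).
Reciprocity: 13 ≡ 1 and 25 ≡ 1 (mod 4), so (13/25) = +(25/13).
Reduce top mod 13: now compute (12/13).
Pull out 2^2: since 13 ≡ 5 (mod 8), (2/13) = -1, so (2/13)^2 = +1.
Reciprocity: 3 ≡ 3 and 13 ≡ 1 (mod 4), so (3/13) = +(13/3).
Reduce top mod 3: now compute (1/3).
Reached (1/3) = 1. Collecting the sign flips along the way, the symbol is +1.

1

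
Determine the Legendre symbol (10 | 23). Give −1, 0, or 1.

Euler's criterion: (10/23) ≡ 10^11 (mod 23).
10^2 ≡ 8 (mod 23)
10^4 ≡ 18 (mod 23)
10^8 ≡ 2 (mod 23)
10^11 = 10^(8+2+1) ≡ 22 (mod 23).
Result is 22 ≡ −1, so (10/23) = −1.

-1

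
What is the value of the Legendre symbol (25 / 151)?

Euler's criterion: (25/151) ≡ 25^75 (mod 151).
25^2 ≡ 21 (mod 151)
25^4 ≡ 139 (mod 151)
25^8 ≡ 144 (mod 151)
25^16 ≡ 49 (mod 151)
25^32 ≡ 136 (mod 151)
25^64 ≡ 74 (mod 151)
25^75 = 25^(64+8+2+1) ≡ 1 (mod 151).
Result is 1, so (25/151) = 1.

1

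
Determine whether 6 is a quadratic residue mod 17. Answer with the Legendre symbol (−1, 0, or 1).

-1

Pull out 2: since 17 ≡ 1 (mod 8), (2/17) = +1.
Reciprocity: 3 ≡ 3 and 17 ≡ 1 (mod 4), so (3/17) = +(17/3).
Reduce top mod 3: now compute (2/3).
Pull out 2: since 3 ≡ 3 (mod 8), (2/3) = -1.
Reached (1/3) = 1. Collecting the sign flips along the way, the symbol is -1.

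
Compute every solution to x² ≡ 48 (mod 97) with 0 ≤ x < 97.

97 ≡ 1 (mod 4), so we find a root by search.
Trying successive values, 40² = 1600 ≡ 48 (mod 97). The other root is 97 − 40 = 57.

40, 57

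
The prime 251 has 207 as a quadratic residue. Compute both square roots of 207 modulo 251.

61, 190

Since 251 ≡ 3 (mod 4), a square root of 207 is 207^((251+1)/4) = 207^63 mod 251.
Repeated squaring: 207^2≡179, 207^4≡164, 207^8≡39, 207^16≡15, 207^32≡225 (mod 251).
207^63 = 207^(32+16+8+4+2+1) ≡ 190 (mod 251).
Check: 190² = 36100 ≡ 207 (mod 251). The two roots are 61 and 190.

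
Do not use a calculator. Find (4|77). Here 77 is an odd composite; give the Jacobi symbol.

Pull out 2^2: since 77 ≡ 5 (mod 8), (2/77) = -1, so (2/77)^2 = +1.
Reached (1/77) = 1. Collecting the sign flips along the way, the symbol is +1.

1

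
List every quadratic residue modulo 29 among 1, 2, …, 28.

Square k = 1,…,14 (k and 29−k give the same square):
1²=1, 2²=4, 3²=9, 4²=16, 5²=25, 6²≡7, 7²≡20, 8²≡6, 9²≡23, 10²≡13, 11²≡5, 12²≡28, 13²≡24, 14²≡22 (mod 29).
So the quadratic residues mod 29 are {1, 4, 5, 6, 7, 9, 13, 16, 20, 22, 23, 24, 25, 28}.

1 4 5 6 7 9 13 16 20 22 23 24 25 28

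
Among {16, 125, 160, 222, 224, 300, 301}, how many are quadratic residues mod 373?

3

(16/373) = +1 → QR.
(125/373) = -1 → non-residue.
(160/373) = +1 → QR.
(222/373) = -1 → non-residue.
(224/373) = -1 → non-residue.
(300/373) = +1 → QR.
(301/373) = -1 → non-residue.
Total quadratic residues among the 7: 3.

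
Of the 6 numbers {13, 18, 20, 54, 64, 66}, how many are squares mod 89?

(13/89) = -1 → non-residue.
(18/89) = +1 → QR.
(20/89) = +1 → QR.
(54/89) = -1 → non-residue.
(64/89) = +1 → QR.
(66/89) = -1 → non-residue.
Total quadratic residues among the 6: 3.

3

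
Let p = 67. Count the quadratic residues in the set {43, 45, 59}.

1

(43/67) = -1 → non-residue.
(45/67) = -1 → non-residue.
(59/67) = +1 → QR.
Total quadratic residues among the 3: 1.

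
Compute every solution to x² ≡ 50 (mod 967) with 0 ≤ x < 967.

220, 747

Since 967 ≡ 3 (mod 4), a square root of 50 is 50^((967+1)/4) = 50^242 mod 967.
Repeated squaring: 50^2≡566, 50^4≡279, 50^8≡481, 50^16≡248, 50^32≡583, 50^64≡472, 50^128≡374 (mod 967).
50^242 = 50^(128+64+32+16+2) ≡ 747 (mod 967).
Check: 747² = 558009 ≡ 50 (mod 967). The two roots are 220 and 747.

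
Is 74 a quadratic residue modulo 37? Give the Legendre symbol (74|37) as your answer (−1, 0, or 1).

0

First reduce: 74 ≡ 0 (mod 37).
Top reduces to 0: gcd > 1, so the symbol is 0.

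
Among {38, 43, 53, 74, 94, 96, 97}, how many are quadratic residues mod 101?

(38/101) = -1 → non-residue.
(43/101) = +1 → QR.
(53/101) = -1 → non-residue.
(74/101) = -1 → non-residue.
(94/101) = -1 → non-residue.
(96/101) = +1 → QR.
(97/101) = +1 → QR.
Total quadratic residues among the 7: 3.

3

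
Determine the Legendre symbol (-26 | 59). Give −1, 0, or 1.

First reduce: -26 ≡ 33 (mod 59).
Reciprocity: 33 ≡ 1 and 59 ≡ 3 (mod 4), so (33/59) = +(59/33).
Reduce top mod 33: now compute (26/33).
Pull out 2: since 33 ≡ 1 (mod 8), (2/33) = +1.
Reciprocity: 13 ≡ 1 and 33 ≡ 1 (mod 4), so (13/33) = +(33/13).
Reduce top mod 13: now compute (7/13).
Reciprocity: 7 ≡ 3 and 13 ≡ 1 (mod 4), so (7/13) = +(13/7).
Reduce top mod 7: now compute (6/7).
Pull out 2: since 7 ≡ 7 (mod 8), (2/7) = +1.
Reciprocity: 3 ≡ 3 and 7 ≡ 3 (mod 4), so (3/7) = −(7/3).
Reduce top mod 3: now compute (1/3).
Reached (1/3) = 1. Collecting the sign flips along the way, the symbol is -1.

-1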